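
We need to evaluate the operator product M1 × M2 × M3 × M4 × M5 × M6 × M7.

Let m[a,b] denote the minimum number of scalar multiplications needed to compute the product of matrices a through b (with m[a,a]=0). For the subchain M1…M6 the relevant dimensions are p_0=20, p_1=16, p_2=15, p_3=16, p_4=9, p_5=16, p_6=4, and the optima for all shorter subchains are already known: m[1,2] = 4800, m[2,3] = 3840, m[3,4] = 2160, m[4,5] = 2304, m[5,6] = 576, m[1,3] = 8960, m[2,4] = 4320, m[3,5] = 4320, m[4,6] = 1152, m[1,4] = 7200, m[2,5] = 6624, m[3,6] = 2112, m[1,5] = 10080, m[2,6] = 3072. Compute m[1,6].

4352

m[1,6] = min over k∈[1,5] of m[1,k]+m[k+1,6]+p_{0}·p_k·p_{6}.
k=1: 0 + 3072 + 20·16·4 = 4352; k=2: 4800 + 2112 + 20·15·4 = 8112; k=3: 8960 + 1152 + 20·16·4 = 11392; k=4: 7200 + 576 + 20·9·4 = 8496; k=5: 10080 + 0 + 20·16·4 = 11360.
Minimum: 4352 at k=1.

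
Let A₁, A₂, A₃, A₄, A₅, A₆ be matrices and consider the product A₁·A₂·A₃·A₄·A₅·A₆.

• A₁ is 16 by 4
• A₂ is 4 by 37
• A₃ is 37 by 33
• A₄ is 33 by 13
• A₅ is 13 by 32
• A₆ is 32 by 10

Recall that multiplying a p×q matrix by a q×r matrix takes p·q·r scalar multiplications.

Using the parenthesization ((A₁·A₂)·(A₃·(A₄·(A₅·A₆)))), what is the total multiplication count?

28948

(A₁·A₂): 16×4 by 4×37 → 16×37, cost 16·4·37 = 2368
(A₅·A₆): 13×32 by 32×10 → 13×10, cost 13·32·10 = 4160
(A₄·(A₅·A₆)): 33×13 by 13×10 → 33×10, cost 33·13·10 = 4290; cumulative 8450
(A₃·(A₄·(A₅·A₆))): 37×33 by 33×10 → 37×10, cost 37·33·10 = 12210; cumulative 20660
((A₁·A₂)·(A₃·(A₄·(A₅·A₆)))): 16×37 by 37×10 → 16×10, cost 16·37·10 = 5920; cumulative 28948
Total: 28948 scalar multiplications.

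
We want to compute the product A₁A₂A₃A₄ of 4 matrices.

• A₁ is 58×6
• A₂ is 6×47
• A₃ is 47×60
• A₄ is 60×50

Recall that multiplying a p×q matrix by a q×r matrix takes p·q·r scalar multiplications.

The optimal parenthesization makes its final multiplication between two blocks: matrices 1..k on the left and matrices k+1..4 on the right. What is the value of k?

1

Adjacent pairs: A₁A₂ = 58·6·47 = 16356; A₂A₃ = 6·47·60 = 16920; A₃A₄ = 47·60·50 = 141000.
Length 3: A₁..A₃: k=1: 0+16920+58·6·60=37800; k=2: 16356+0+58·47·60=179916 → min 37800 | A₂..A₄: k=2: 0+141000+6·47·50=155100; k=3: 16920+0+6·60·50=34920 → min 34920.
Top-level splits: k=1: (A₁..A₁)·(A₂..A₄) → 0+34920+58·6·50 = 52320; k=2: (A₁..A₂)·(A₃..A₄) → 16356+141000+58·47·50 = 293656; k=3: (A₁..A₃)·(A₄..A₄) → 37800+0+58·60·50 = 211800.
Best split is after A₁, i.e. k = 1.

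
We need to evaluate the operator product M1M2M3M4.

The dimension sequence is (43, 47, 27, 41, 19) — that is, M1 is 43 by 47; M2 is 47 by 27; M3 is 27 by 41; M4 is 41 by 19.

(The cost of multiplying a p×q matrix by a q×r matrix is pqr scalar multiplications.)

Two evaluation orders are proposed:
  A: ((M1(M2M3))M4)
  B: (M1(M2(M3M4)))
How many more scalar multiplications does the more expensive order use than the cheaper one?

Order A = ((M1(M2M3))M4): (M2M3): 47×27 by 27×41 → 47×41, cost 47·27·41 = 52029; (M1(M2M3)): 43×47 by 47×41 → 43×41, cost 43·47·41 = 82861; cumulative 134890; ((M1(M2M3))M4): 43×41 by 41×19 → 43×19, cost 43·41·19 = 33497; cumulative 168387. Total 168387.
Order B = (M1(M2(M3M4))): (M3M4): 27×41 by 41×19 → 27×19, cost 27·41·19 = 21033; (M2(M3M4)): 47×27 by 27×19 → 47×19, cost 47·27·19 = 24111; cumulative 45144; (M1(M2(M3M4))): 43×47 by 47×19 → 43×19, cost 43·47·19 = 38399; cumulative 83543. Total 83543.
Difference: |168387 − 83543| = 84844.

84844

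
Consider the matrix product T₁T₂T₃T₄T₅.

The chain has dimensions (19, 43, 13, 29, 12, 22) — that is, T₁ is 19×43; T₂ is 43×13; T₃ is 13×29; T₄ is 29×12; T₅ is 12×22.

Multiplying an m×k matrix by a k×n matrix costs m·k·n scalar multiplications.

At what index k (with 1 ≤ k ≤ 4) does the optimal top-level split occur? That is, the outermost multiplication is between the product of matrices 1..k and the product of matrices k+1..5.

Adjacent pairs: T₁T₂ = 19·43·13 = 10621; T₂T₃ = 43·13·29 = 16211; T₃T₄ = 13·29·12 = 4524; T₄T₅ = 29·12·22 = 7656.
Length 3: T₁..T₃: k=1: 0+16211+19·43·29=39904; k=2: 10621+0+19·13·29=17784 → min 17784 | T₂..T₄: k=2: 0+4524+43·13·12=11232; k=3: 16211+0+43·29·12=31175 → min 11232 | T₃..T₅: k=3: 0+7656+13·29·22=15950; k=4: 4524+0+13·12·22=7956 → min 7956.
Length 4: T₁..T₄: k=1: 0+11232+19·43·12=21036; k=2: 10621+4524+19·13·12=18109; k=3: 17784+0+19·29·12=24396 → min 18109 | T₂..T₅: k=2: 0+7956+43·13·22=20254; k=3: 16211+7656+43·29·22=51301; k=4: 11232+0+43·12·22=22584 → min 20254.
Top-level splits: k=1: (T₁..T₁)·(T₂..T₅) → 0+20254+19·43·22 = 38228; k=2: (T₁..T₂)·(T₃..T₅) → 10621+7956+19·13·22 = 24011; k=3: (T₁..T₃)·(T₄..T₅) → 17784+7656+19·29·22 = 37562; k=4: (T₁..T₄)·(T₅..T₅) → 18109+0+19·12·22 = 23125.
Best split is after T₄, i.e. k = 4.

4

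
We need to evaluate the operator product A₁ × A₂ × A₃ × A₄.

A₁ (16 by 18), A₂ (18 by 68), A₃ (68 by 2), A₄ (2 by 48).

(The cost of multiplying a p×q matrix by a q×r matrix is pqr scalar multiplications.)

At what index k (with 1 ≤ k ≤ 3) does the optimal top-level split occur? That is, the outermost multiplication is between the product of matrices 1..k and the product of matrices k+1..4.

Adjacent pairs: A₁A₂ = 16·18·68 = 19584; A₂A₃ = 18·68·2 = 2448; A₃A₄ = 68·2·48 = 6528.
Length 3: A₁..A₃: k=1: 0+2448+16·18·2=3024; k=2: 19584+0+16·68·2=21760 → min 3024 | A₂..A₄: k=2: 0+6528+18·68·48=65280; k=3: 2448+0+18·2·48=4176 → min 4176.
Top-level splits: k=1: (A₁..A₁)·(A₂..A₄) → 0+4176+16·18·48 = 18000; k=2: (A₁..A₂)·(A₃..A₄) → 19584+6528+16·68·48 = 78336; k=3: (A₁..A₃)·(A₄..A₄) → 3024+0+16·2·48 = 4560.
Best split is after A₃, i.e. k = 3.

3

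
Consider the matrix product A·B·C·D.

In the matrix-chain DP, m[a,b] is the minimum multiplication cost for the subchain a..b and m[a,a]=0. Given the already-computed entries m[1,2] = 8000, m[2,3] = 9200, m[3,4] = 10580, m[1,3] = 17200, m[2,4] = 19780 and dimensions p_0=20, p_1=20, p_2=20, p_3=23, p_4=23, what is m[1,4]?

m[1,4] = min over k∈[1,3] of m[1,k]+m[k+1,4]+p_{0}·p_k·p_{4}.
k=1: 0 + 19780 + 20·20·23 = 28980; k=2: 8000 + 10580 + 20·20·23 = 27780; k=3: 17200 + 0 + 20·23·23 = 27780.
Minimum: 27780 at k=2.

27780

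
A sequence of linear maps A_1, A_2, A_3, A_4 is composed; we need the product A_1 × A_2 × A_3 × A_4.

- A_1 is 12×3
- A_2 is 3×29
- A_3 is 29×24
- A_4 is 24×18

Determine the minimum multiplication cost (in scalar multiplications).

Adjacent pairs: A_1A_2 = 12·3·29 = 1044; A_2A_3 = 3·29·24 = 2088; A_3A_4 = 29·24·18 = 12528.
Length 3: A_1..A_3: k=1: 0+2088+12·3·24=2952; k=2: 1044+0+12·29·24=9396 → min 2952 | A_2..A_4: k=2: 0+12528+3·29·18=14094; k=3: 2088+0+3·24·18=3384 → min 3384.
Length 4: A_1..A_4: k=1: 0+3384+12·3·18=4032; k=2: 1044+12528+12·29·18=19836; k=3: 2952+0+12·24·18=8136 → min 4032.
Optimal order: (A_1 × ((A_2 × A_3) × A_4)) with cost 4032.

4032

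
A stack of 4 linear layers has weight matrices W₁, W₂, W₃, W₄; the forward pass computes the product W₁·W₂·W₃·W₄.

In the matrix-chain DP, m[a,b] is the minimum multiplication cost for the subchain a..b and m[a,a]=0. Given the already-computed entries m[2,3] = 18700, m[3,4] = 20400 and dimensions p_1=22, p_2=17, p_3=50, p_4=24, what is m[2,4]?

29376

m[2,4] = min over k∈[2,3] of m[2,k]+m[k+1,4]+p_{1}·p_k·p_{4}.
k=2: 0 + 20400 + 22·17·24 = 29376; k=3: 18700 + 0 + 22·50·24 = 45100.
Minimum: 29376 at k=2.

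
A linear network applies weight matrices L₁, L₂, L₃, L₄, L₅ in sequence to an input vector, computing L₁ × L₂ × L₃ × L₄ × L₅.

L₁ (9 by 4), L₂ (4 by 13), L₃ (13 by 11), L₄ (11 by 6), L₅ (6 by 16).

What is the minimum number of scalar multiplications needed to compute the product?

Adjacent pairs: L₁L₂ = 9·4·13 = 468; L₂L₃ = 4·13·11 = 572; L₃L₄ = 13·11·6 = 858; L₄L₅ = 11·6·16 = 1056.
Length 3: L₁..L₃: k=1: 0+572+9·4·11=968; k=2: 468+0+9·13·11=1755 → min 968 | L₂..L₄: k=2: 0+858+4·13·6=1170; k=3: 572+0+4·11·6=836 → min 836 | L₃..L₅: k=3: 0+1056+13·11·16=3344; k=4: 858+0+13·6·16=2106 → min 2106.
Length 4: L₁..L₄: k=1: 0+836+9·4·6=1052; k=2: 468+858+9·13·6=2028; k=3: 968+0+9·11·6=1562 → min 1052 | L₂..L₅: k=2: 0+2106+4·13·16=2938; k=3: 572+1056+4·11·16=2332; k=4: 836+0+4·6·16=1220 → min 1220.
Length 5: L₁..L₅: k=1: 0+1220+9·4·16=1796; k=2: 468+2106+9·13·16=4446; k=3: 968+1056+9·11·16=3608; k=4: 1052+0+9·6·16=1916 → min 1796.
Optimal order: (L₁ × (((L₂ × L₃) × L₄) × L₅)) with cost 1796.

1796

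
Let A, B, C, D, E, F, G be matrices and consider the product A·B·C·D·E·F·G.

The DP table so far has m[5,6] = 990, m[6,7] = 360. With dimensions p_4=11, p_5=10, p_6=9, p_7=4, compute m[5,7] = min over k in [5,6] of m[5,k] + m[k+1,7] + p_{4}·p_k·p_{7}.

m[5,7] = min over k∈[5,6] of m[5,k]+m[k+1,7]+p_{4}·p_k·p_{7}.
k=5: 0 + 360 + 11·10·4 = 800; k=6: 990 + 0 + 11·9·4 = 1386.
Minimum: 800 at k=5.

800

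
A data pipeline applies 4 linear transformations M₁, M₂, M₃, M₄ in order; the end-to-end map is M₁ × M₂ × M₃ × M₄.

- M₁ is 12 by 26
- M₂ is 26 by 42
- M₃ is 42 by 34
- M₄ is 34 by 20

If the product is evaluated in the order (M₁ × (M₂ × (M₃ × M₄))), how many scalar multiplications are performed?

56640

(M₃ × M₄): 42×34 by 34×20 → 42×20, cost 42·34·20 = 28560
(M₂ × (M₃ × M₄)): 26×42 by 42×20 → 26×20, cost 26·42·20 = 21840; cumulative 50400
(M₁ × (M₂ × (M₃ × M₄))): 12×26 by 26×20 → 12×20, cost 12·26·20 = 6240; cumulative 56640
Total: 56640 scalar multiplications.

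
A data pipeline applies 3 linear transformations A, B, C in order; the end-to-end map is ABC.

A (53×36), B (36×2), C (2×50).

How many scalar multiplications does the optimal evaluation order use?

Order (A(BC)): (BC): 36×2 by 2×50 → 36×50, cost 36·2·50 = 3600; (A(BC)): 53×36 by 36×50 → 53×50, cost 53·36·50 = 95400; cumulative 99000. Total 99000.
Order ((AB)C): (AB): 53×36 by 36×2 → 53×2, cost 53·36·2 = 3816; ((AB)C): 53×2 by 2×50 → 53×50, cost 53·2·50 = 5300; cumulative 9116. Total 9116.
Minimum: 9116.

9116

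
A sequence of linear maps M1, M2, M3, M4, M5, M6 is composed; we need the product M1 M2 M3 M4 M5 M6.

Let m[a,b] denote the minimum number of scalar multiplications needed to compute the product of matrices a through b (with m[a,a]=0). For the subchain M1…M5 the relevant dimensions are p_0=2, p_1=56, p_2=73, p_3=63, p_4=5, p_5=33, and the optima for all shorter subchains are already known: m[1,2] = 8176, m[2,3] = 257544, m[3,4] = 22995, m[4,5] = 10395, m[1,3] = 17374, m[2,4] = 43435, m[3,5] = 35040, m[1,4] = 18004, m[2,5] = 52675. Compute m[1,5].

18334

m[1,5] = min over k∈[1,4] of m[1,k]+m[k+1,5]+p_{0}·p_k·p_{5}.
k=1: 0 + 52675 + 2·56·33 = 56371; k=2: 8176 + 35040 + 2·73·33 = 48034; k=3: 17374 + 10395 + 2·63·33 = 31927; k=4: 18004 + 0 + 2·5·33 = 18334.
Minimum: 18334 at k=4.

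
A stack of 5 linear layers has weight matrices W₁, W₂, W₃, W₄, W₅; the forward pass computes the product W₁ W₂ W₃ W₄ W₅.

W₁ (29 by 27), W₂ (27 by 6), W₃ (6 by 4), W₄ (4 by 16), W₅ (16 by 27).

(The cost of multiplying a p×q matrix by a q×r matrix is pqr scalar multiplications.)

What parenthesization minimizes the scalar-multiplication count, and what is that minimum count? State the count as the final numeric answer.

Adjacent pairs: W₁W₂ = 29·27·6 = 4698; W₂W₃ = 27·6·4 = 648; W₃W₄ = 6·4·16 = 384; W₄W₅ = 4·16·27 = 1728.
Length 3: W₁..W₃: k=1: 0+648+29·27·4=3780; k=2: 4698+0+29·6·4=5394 → min 3780 | W₂..W₄: k=2: 0+384+27·6·16=2976; k=3: 648+0+27·4·16=2376 → min 2376 | W₃..W₅: k=3: 0+1728+6·4·27=2376; k=4: 384+0+6·16·27=2976 → min 2376.
Length 4: W₁..W₄: k=1: 0+2376+29·27·16=14904; k=2: 4698+384+29·6·16=7866; k=3: 3780+0+29·4·16=5636 → min 5636 | W₂..W₅: k=2: 0+2376+27·6·27=6750; k=3: 648+1728+27·4·27=5292; k=4: 2376+0+27·16·27=14040 → min 5292.
Length 5: W₁..W₅: k=1: 0+5292+29·27·27=26433; k=2: 4698+2376+29·6·27=11772; k=3: 3780+1728+29·4·27=8640; k=4: 5636+0+29·16·27=18164 → min 8640.
Optimal parenthesization: ((W₁ (W₂ W₃)) (W₄ W₅)) with cost 8640.

8640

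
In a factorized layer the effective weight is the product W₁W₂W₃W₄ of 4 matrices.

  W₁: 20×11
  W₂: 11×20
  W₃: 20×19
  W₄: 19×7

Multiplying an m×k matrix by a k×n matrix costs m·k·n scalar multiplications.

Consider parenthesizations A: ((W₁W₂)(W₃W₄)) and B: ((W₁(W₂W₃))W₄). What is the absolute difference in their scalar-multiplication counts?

Order A = ((W₁W₂)(W₃W₄)): (W₁W₂): 20×11 by 11×20 → 20×20, cost 20·11·20 = 4400; (W₃W₄): 20×19 by 19×7 → 20×7, cost 20·19·7 = 2660; ((W₁W₂)(W₃W₄)): 20×20 by 20×7 → 20×7, cost 20·20·7 = 2800; cumulative 9860. Total 9860.
Order B = ((W₁(W₂W₃))W₄): (W₂W₃): 11×20 by 20×19 → 11×19, cost 11·20·19 = 4180; (W₁(W₂W₃)): 20×11 by 11×19 → 20×19, cost 20·11·19 = 4180; cumulative 8360; ((W₁(W₂W₃))W₄): 20×19 by 19×7 → 20×7, cost 20·19·7 = 2660; cumulative 11020. Total 11020.
Difference: |9860 − 11020| = 1160.

1160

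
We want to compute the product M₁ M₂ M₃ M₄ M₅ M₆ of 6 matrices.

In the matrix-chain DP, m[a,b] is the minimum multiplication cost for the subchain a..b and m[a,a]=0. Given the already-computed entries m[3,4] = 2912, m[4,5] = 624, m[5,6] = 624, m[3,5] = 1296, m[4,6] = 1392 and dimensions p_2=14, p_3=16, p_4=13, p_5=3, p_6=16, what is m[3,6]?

m[3,6] = min over k∈[3,5] of m[3,k]+m[k+1,6]+p_{2}·p_k·p_{6}.
k=3: 0 + 1392 + 14·16·16 = 4976; k=4: 2912 + 624 + 14·13·16 = 6448; k=5: 1296 + 0 + 14·3·16 = 1968.
Minimum: 1968 at k=5.

1968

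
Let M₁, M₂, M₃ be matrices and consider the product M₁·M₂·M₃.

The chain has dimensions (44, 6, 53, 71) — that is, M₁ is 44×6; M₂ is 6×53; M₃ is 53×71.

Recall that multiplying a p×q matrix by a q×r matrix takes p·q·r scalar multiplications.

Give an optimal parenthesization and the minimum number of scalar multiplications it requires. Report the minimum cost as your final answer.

41322

(M₁·(M₂·M₃)): cost 41322.
((M₁·M₂)·M₃): cost 179564.
Optimal: (M₁·(M₂·M₃)) with cost 41322.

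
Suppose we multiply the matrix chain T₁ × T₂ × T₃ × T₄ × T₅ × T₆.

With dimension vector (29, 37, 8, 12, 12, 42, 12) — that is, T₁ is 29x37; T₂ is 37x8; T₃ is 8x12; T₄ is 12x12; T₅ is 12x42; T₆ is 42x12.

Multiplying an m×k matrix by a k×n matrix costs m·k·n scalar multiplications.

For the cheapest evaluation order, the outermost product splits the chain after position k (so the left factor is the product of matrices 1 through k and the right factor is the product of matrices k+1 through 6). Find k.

Adjacent pairs: T₁T₂ = 29·37·8 = 8584; T₂T₃ = 37·8·12 = 3552; T₃T₄ = 8·12·12 = 1152; T₄T₅ = 12·12·42 = 6048; T₅T₆ = 12·42·12 = 6048.
Length 3: T₁..T₃: k=1: 0+3552+29·37·12=16428; k=2: 8584+0+29·8·12=11368 → min 11368 | T₂..T₄: k=2: 0+1152+37·8·12=4704; k=3: 3552+0+37·12·12=8880 → min 4704 | T₃..T₅: k=3: 0+6048+8·12·42=10080; k=4: 1152+0+8·12·42=5184 → min 5184 | T₄..T₆: k=4: 0+6048+12·12·12=7776; k=5: 6048+0+12·42·12=12096 → min 7776.
Length 4: T₁..T₄: k=1: 0+4704+29·37·12=17580; k=2: 8584+1152+29·8·12=12520; k=3: 11368+0+29·12·12=15544 → min 12520 | T₂..T₅: k=2: 0+5184+37·8·42=17616; k=3: 3552+6048+37·12·42=28248; k=4: 4704+0+37·12·42=23352 → min 17616 | T₃..T₆: k=3: 0+7776+8·12·12=8928; k=4: 1152+6048+8·12·12=8352; k=5: 5184+0+8·42·12=9216 → min 8352.
Length 5: T₁..T₅: k=1: 0+17616+29·37·42=62682; k=2: 8584+5184+29·8·42=23512; k=3: 11368+6048+29·12·42=32032; k=4: 12520+0+29·12·42=27136 → min 23512 | T₂..T₆: k=2: 0+8352+37·8·12=11904; k=3: 3552+7776+37·12·12=16656; k=4: 4704+6048+37·12·12=16080; k=5: 17616+0+37·42·12=36264 → min 11904.
Top-level splits: k=1: (T₁..T₁)·(T₂..T₆) → 0+11904+29·37·12 = 24780; k=2: (T₁..T₂)·(T₃..T₆) → 8584+8352+29·8·12 = 19720; k=3: (T₁..T₃)·(T₄..T₆) → 11368+7776+29·12·12 = 23320; k=4: (T₁..T₄)·(T₅..T₆) → 12520+6048+29·12·12 = 22744; k=5: (T₁..T₅)·(T₆..T₆) → 23512+0+29·42·12 = 38128.
Best split is after T₂, i.e. k = 2.

2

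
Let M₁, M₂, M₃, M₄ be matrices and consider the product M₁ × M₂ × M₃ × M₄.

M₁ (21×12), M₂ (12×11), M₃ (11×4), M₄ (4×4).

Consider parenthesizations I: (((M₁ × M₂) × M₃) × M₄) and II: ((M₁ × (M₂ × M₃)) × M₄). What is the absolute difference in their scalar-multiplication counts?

2160

Order I = (((M₁ × M₂) × M₃) × M₄): (M₁ × M₂): 21×12 by 12×11 → 21×11, cost 21·12·11 = 2772; ((M₁ × M₂) × M₃): 21×11 by 11×4 → 21×4, cost 21·11·4 = 924; cumulative 3696; (((M₁ × M₂) × M₃) × M₄): 21×4 by 4×4 → 21×4, cost 21·4·4 = 336; cumulative 4032. Total 4032.
Order II = ((M₁ × (M₂ × M₃)) × M₄): (M₂ × M₃): 12×11 by 11×4 → 12×4, cost 12·11·4 = 528; (M₁ × (M₂ × M₃)): 21×12 by 12×4 → 21×4, cost 21·12·4 = 1008; cumulative 1536; ((M₁ × (M₂ × M₃)) × M₄): 21×4 by 4×4 → 21×4, cost 21·4·4 = 336; cumulative 1872. Total 1872.
Difference: |4032 − 1872| = 2160.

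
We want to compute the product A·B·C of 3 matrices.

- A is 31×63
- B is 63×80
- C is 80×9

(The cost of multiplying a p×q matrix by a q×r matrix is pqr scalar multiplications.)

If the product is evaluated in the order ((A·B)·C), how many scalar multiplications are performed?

(A·B): 31×63 by 63×80 → 31×80, cost 31·63·80 = 156240
((A·B)·C): 31×80 by 80×9 → 31×9, cost 31·80·9 = 22320; cumulative 178560
Total: 178560 scalar multiplications.

178560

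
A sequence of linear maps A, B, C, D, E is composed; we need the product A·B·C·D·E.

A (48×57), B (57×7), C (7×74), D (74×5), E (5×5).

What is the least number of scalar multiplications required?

18440

Adjacent pairs: AB = 48·57·7 = 19152; BC = 57·7·74 = 29526; CD = 7·74·5 = 2590; DE = 74·5·5 = 1850.
Length 3: A..C: k=1: 0+29526+48·57·74=231990; k=2: 19152+0+48·7·74=44016 → min 44016 | B..D: k=2: 0+2590+57·7·5=4585; k=3: 29526+0+57·74·5=50616 → min 4585 | C..E: k=3: 0+1850+7·74·5=4440; k=4: 2590+0+7·5·5=2765 → min 2765.
Length 4: A..D: k=1: 0+4585+48·57·5=18265; k=2: 19152+2590+48·7·5=23422; k=3: 44016+0+48·74·5=61776 → min 18265 | B..E: k=2: 0+2765+57·7·5=4760; k=3: 29526+1850+57·74·5=52466; k=4: 4585+0+57·5·5=6010 → min 4760.
Length 5: A..E: k=1: 0+4760+48·57·5=18440; k=2: 19152+2765+48·7·5=23597; k=3: 44016+1850+48·74·5=63626; k=4: 18265+0+48·5·5=19465 → min 18440.
Optimal order: (A·(B·((C·D)·E))) with cost 18440.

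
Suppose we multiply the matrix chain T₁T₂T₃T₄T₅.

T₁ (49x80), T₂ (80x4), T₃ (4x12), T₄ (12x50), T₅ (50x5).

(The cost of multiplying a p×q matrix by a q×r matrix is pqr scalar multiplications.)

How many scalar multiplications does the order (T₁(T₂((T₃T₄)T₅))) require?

24600

(T₃T₄): 4×12 by 12×50 → 4×50, cost 4·12·50 = 2400
((T₃T₄)T₅): 4×50 by 50×5 → 4×5, cost 4·50·5 = 1000; cumulative 3400
(T₂((T₃T₄)T₅)): 80×4 by 4×5 → 80×5, cost 80·4·5 = 1600; cumulative 5000
(T₁(T₂((T₃T₄)T₅))): 49×80 by 80×5 → 49×5, cost 49·80·5 = 19600; cumulative 24600
Total: 24600 scalar multiplications.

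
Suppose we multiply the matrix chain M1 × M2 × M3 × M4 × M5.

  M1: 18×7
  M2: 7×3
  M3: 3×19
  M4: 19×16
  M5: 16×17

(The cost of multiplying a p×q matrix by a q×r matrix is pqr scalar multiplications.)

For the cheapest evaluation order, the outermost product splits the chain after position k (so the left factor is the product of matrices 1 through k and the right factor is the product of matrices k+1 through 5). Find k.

Adjacent pairs: M1M2 = 18·7·3 = 378; M2M3 = 7·3·19 = 399; M3M4 = 3·19·16 = 912; M4M5 = 19·16·17 = 5168.
Length 3: M1..M3: k=1: 0+399+18·7·19=2793; k=2: 378+0+18·3·19=1404 → min 1404 | M2..M4: k=2: 0+912+7·3·16=1248; k=3: 399+0+7·19·16=2527 → min 1248 | M3..M5: k=3: 0+5168+3·19·17=6137; k=4: 912+0+3·16·17=1728 → min 1728.
Length 4: M1..M4: k=1: 0+1248+18·7·16=3264; k=2: 378+912+18·3·16=2154; k=3: 1404+0+18·19·16=6876 → min 2154 | M2..M5: k=2: 0+1728+7·3·17=2085; k=3: 399+5168+7·19·17=7828; k=4: 1248+0+7·16·17=3152 → min 2085.
Top-level splits: k=1: (M1..M1)·(M2..M5) → 0+2085+18·7·17 = 4227; k=2: (M1..M2)·(M3..M5) → 378+1728+18·3·17 = 3024; k=3: (M1..M3)·(M4..M5) → 1404+5168+18·19·17 = 12386; k=4: (M1..M4)·(M5..M5) → 2154+0+18·16·17 = 7050.
Best split is after M2, i.e. k = 2.

2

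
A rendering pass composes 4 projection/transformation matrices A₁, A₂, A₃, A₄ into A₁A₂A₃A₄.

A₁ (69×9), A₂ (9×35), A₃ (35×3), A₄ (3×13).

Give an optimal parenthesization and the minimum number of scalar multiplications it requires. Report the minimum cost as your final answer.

5499

Adjacent pairs: A₁A₂ = 69·9·35 = 21735; A₂A₃ = 9·35·3 = 945; A₃A₄ = 35·3·13 = 1365.
Length 3: A₁..A₃: k=1: 0+945+69·9·3=2808; k=2: 21735+0+69·35·3=28980 → min 2808 | A₂..A₄: k=2: 0+1365+9·35·13=5460; k=3: 945+0+9·3·13=1296 → min 1296.
Length 4: A₁..A₄: k=1: 0+1296+69·9·13=9369; k=2: 21735+1365+69·35·13=54495; k=3: 2808+0+69·3·13=5499 → min 5499.
Optimal parenthesization: ((A₁(A₂A₃))A₄) with cost 5499.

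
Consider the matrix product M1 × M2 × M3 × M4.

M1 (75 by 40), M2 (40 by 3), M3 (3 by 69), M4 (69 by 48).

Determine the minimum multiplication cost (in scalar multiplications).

Adjacent pairs: M1M2 = 75·40·3 = 9000; M2M3 = 40·3·69 = 8280; M3M4 = 3·69·48 = 9936.
Length 3: M1..M3: k=1: 0+8280+75·40·69=215280; k=2: 9000+0+75·3·69=24525 → min 24525 | M2..M4: k=2: 0+9936+40·3·48=15696; k=3: 8280+0+40·69·48=140760 → min 15696.
Length 4: M1..M4: k=1: 0+15696+75·40·48=159696; k=2: 9000+9936+75·3·48=29736; k=3: 24525+0+75·69·48=272925 → min 29736.
Optimal order: ((M1 × M2) × (M3 × M4)) with cost 29736.

29736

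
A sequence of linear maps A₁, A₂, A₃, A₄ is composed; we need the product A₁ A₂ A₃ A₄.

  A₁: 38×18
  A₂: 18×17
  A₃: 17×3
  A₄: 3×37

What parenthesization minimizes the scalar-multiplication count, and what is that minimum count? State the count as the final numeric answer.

7188

Adjacent pairs: A₁A₂ = 38·18·17 = 11628; A₂A₃ = 18·17·3 = 918; A₃A₄ = 17·3·37 = 1887.
Length 3: A₁..A₃: k=1: 0+918+38·18·3=2970; k=2: 11628+0+38·17·3=13566 → min 2970 | A₂..A₄: k=2: 0+1887+18·17·37=13209; k=3: 918+0+18·3·37=2916 → min 2916.
Length 4: A₁..A₄: k=1: 0+2916+38·18·37=28224; k=2: 11628+1887+38·17·37=37417; k=3: 2970+0+38·3·37=7188 → min 7188.
Optimal parenthesization: ((A₁ (A₂ A₃)) A₄) with cost 7188.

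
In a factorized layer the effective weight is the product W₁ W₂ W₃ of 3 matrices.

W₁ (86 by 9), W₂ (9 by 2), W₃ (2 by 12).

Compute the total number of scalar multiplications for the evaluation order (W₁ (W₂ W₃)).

(W₂ W₃): 9×2 by 2×12 → 9×12, cost 9·2·12 = 216
(W₁ (W₂ W₃)): 86×9 by 9×12 → 86×12, cost 86·9·12 = 9288; cumulative 9504
Total: 9504 scalar multiplications.

9504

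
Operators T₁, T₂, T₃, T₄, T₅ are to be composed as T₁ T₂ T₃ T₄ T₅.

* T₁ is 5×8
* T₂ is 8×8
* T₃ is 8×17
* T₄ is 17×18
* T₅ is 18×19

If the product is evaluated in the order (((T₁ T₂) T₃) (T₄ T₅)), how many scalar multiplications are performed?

(T₁ T₂): 5×8 by 8×8 → 5×8, cost 5·8·8 = 320
((T₁ T₂) T₃): 5×8 by 8×17 → 5×17, cost 5·8·17 = 680; cumulative 1000
(T₄ T₅): 17×18 by 18×19 → 17×19, cost 17·18·19 = 5814
(((T₁ T₂) T₃) (T₄ T₅)): 5×17 by 17×19 → 5×19, cost 5·17·19 = 1615; cumulative 8429
Total: 8429 scalar multiplications.

8429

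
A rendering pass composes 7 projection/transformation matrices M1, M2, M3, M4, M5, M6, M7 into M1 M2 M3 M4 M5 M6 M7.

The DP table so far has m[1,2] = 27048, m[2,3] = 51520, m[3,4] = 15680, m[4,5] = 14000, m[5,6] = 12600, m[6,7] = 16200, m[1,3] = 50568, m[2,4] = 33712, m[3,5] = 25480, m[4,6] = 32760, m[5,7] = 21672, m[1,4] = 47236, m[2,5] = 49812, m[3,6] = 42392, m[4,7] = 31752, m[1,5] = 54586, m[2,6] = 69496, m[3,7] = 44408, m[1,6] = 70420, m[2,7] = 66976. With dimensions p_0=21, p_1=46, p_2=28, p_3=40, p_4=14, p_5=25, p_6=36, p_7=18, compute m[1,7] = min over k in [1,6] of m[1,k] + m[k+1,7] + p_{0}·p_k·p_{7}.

m[1,7] = min over k∈[1,6] of m[1,k]+m[k+1,7]+p_{0}·p_k·p_{7}.
k=1: 0 + 66976 + 21·46·18 = 84364; k=2: 27048 + 44408 + 21·28·18 = 82040; k=3: 50568 + 31752 + 21·40·18 = 97440; k=4: 47236 + 21672 + 21·14·18 = 74200; k=5: 54586 + 16200 + 21·25·18 = 80236; k=6: 70420 + 0 + 21·36·18 = 84028.
Minimum: 74200 at k=4.

74200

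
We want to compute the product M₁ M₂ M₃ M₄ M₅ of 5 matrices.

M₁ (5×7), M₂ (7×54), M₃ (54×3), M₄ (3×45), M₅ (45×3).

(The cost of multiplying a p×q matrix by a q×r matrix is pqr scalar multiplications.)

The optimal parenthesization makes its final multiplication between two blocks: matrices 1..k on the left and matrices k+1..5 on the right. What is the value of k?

Adjacent pairs: M₁M₂ = 5·7·54 = 1890; M₂M₃ = 7·54·3 = 1134; M₃M₄ = 54·3·45 = 7290; M₄M₅ = 3·45·3 = 405.
Length 3: M₁..M₃: k=1: 0+1134+5·7·3=1239; k=2: 1890+0+5·54·3=2700 → min 1239 | M₂..M₄: k=2: 0+7290+7·54·45=24300; k=3: 1134+0+7·3·45=2079 → min 2079 | M₃..M₅: k=3: 0+405+54·3·3=891; k=4: 7290+0+54·45·3=14580 → min 891.
Length 4: M₁..M₄: k=1: 0+2079+5·7·45=3654; k=2: 1890+7290+5·54·45=21330; k=3: 1239+0+5·3·45=1914 → min 1914 | M₂..M₅: k=2: 0+891+7·54·3=2025; k=3: 1134+405+7·3·3=1602; k=4: 2079+0+7·45·3=3024 → min 1602.
Top-level splits: k=1: (M₁..M₁)·(M₂..M₅) → 0+1602+5·7·3 = 1707; k=2: (M₁..M₂)·(M₃..M₅) → 1890+891+5·54·3 = 3591; k=3: (M₁..M₃)·(M₄..M₅) → 1239+405+5·3·3 = 1689; k=4: (M₁..M₄)·(M₅..M₅) → 1914+0+5·45·3 = 2589.
Best split is after M₃, i.e. k = 3.

3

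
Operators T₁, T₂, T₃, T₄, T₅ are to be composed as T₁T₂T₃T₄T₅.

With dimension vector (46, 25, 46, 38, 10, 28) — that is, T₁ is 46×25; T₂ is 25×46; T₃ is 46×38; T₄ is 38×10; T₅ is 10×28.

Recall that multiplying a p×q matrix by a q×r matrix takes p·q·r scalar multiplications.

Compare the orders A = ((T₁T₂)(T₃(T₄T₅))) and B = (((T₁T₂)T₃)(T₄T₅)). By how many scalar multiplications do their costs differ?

21160

Order A = ((T₁T₂)(T₃(T₄T₅))): (T₁T₂): 46×25 by 25×46 → 46×46, cost 46·25·46 = 52900; (T₄T₅): 38×10 by 10×28 → 38×28, cost 38·10·28 = 10640; (T₃(T₄T₅)): 46×38 by 38×28 → 46×28, cost 46·38·28 = 48944; cumulative 59584; ((T₁T₂)(T₃(T₄T₅))): 46×46 by 46×28 → 46×28, cost 46·46·28 = 59248; cumulative 171732. Total 171732.
Order B = (((T₁T₂)T₃)(T₄T₅)): (T₁T₂): 46×25 by 25×46 → 46×46, cost 46·25·46 = 52900; ((T₁T₂)T₃): 46×46 by 46×38 → 46×38, cost 46·46·38 = 80408; cumulative 133308; (T₄T₅): 38×10 by 10×28 → 38×28, cost 38·10·28 = 10640; (((T₁T₂)T₃)(T₄T₅)): 46×38 by 38×28 → 46×28, cost 46·38·28 = 48944; cumulative 192892. Total 192892.
Difference: |171732 − 192892| = 21160.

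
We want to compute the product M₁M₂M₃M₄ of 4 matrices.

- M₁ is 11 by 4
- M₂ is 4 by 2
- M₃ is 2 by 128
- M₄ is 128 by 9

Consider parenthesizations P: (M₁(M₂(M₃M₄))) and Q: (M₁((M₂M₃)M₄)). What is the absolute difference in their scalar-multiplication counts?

Order P = (M₁(M₂(M₃M₄))): (M₃M₄): 2×128 by 128×9 → 2×9, cost 2·128·9 = 2304; (M₂(M₃M₄)): 4×2 by 2×9 → 4×9, cost 4·2·9 = 72; cumulative 2376; (M₁(M₂(M₃M₄))): 11×4 by 4×9 → 11×9, cost 11·4·9 = 396; cumulative 2772. Total 2772.
Order Q = (M₁((M₂M₃)M₄)): (M₂M₃): 4×2 by 2×128 → 4×128, cost 4·2·128 = 1024; ((M₂M₃)M₄): 4×128 by 128×9 → 4×9, cost 4·128·9 = 4608; cumulative 5632; (M₁((M₂M₃)M₄)): 11×4 by 4×9 → 11×9, cost 11·4·9 = 396; cumulative 6028. Total 6028.
Difference: |2772 − 6028| = 3256.

3256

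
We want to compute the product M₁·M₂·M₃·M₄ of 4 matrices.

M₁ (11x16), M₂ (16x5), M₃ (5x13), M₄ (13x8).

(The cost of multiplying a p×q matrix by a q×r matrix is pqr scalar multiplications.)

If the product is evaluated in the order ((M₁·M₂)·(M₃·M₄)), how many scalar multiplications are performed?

(M₁·M₂): 11×16 by 16×5 → 11×5, cost 11·16·5 = 880
(M₃·M₄): 5×13 by 13×8 → 5×8, cost 5·13·8 = 520
((M₁·M₂)·(M₃·M₄)): 11×5 by 5×8 → 11×8, cost 11·5·8 = 440; cumulative 1840
Total: 1840 scalar multiplications.

1840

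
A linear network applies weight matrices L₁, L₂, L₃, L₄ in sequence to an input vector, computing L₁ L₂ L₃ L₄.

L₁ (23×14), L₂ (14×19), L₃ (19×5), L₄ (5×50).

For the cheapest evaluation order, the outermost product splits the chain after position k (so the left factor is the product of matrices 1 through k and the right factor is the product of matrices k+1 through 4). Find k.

3

Adjacent pairs: L₁L₂ = 23·14·19 = 6118; L₂L₃ = 14·19·5 = 1330; L₃L₄ = 19·5·50 = 4750.
Length 3: L₁..L₃: k=1: 0+1330+23·14·5=2940; k=2: 6118+0+23·19·5=8303 → min 2940 | L₂..L₄: k=2: 0+4750+14·19·50=18050; k=3: 1330+0+14·5·50=4830 → min 4830.
Top-level splits: k=1: (L₁..L₁)·(L₂..L₄) → 0+4830+23·14·50 = 20930; k=2: (L₁..L₂)·(L₃..L₄) → 6118+4750+23·19·50 = 32718; k=3: (L₁..L₃)·(L₄..L₄) → 2940+0+23·5·50 = 8690.
Best split is after L₃, i.e. k = 3.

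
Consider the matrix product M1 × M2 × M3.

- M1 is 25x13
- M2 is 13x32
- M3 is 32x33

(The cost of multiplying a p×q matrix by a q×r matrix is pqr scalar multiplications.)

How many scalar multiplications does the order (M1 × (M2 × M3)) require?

(M2 × M3): 13×32 by 32×33 → 13×33, cost 13·32·33 = 13728
(M1 × (M2 × M3)): 25×13 by 13×33 → 25×33, cost 25·13·33 = 10725; cumulative 24453
Total: 24453 scalar multiplications.

24453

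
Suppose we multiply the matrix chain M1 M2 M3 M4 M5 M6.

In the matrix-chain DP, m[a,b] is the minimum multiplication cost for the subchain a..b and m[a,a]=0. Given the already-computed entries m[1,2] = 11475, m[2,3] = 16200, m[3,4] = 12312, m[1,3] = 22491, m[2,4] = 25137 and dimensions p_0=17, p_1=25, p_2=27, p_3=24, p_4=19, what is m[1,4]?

30243

m[1,4] = min over k∈[1,3] of m[1,k]+m[k+1,4]+p_{0}·p_k·p_{4}.
k=1: 0 + 25137 + 17·25·19 = 33212; k=2: 11475 + 12312 + 17·27·19 = 32508; k=3: 22491 + 0 + 17·24·19 = 30243.
Minimum: 30243 at k=3.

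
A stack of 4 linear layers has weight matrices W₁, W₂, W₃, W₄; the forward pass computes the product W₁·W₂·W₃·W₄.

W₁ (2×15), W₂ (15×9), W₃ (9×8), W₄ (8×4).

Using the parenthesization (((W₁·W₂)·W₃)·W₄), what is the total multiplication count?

478

(W₁·W₂): 2×15 by 15×9 → 2×9, cost 2·15·9 = 270
((W₁·W₂)·W₃): 2×9 by 9×8 → 2×8, cost 2·9·8 = 144; cumulative 414
(((W₁·W₂)·W₃)·W₄): 2×8 by 8×4 → 2×4, cost 2·8·4 = 64; cumulative 478
Total: 478 scalar multiplications.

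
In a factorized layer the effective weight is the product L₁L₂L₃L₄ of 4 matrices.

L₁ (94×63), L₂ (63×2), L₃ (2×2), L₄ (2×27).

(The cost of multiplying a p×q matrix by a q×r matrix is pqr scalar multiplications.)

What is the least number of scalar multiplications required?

Adjacent pairs: L₁L₂ = 94·63·2 = 11844; L₂L₃ = 63·2·2 = 252; L₃L₄ = 2·2·27 = 108.
Length 3: L₁..L₃: k=1: 0+252+94·63·2=12096; k=2: 11844+0+94·2·2=12220 → min 12096 | L₂..L₄: k=2: 0+108+63·2·27=3510; k=3: 252+0+63·2·27=3654 → min 3510.
Length 4: L₁..L₄: k=1: 0+3510+94·63·27=163404; k=2: 11844+108+94·2·27=17028; k=3: 12096+0+94·2·27=17172 → min 17028.
Optimal order: ((L₁L₂)(L₃L₄)) with cost 17028.

17028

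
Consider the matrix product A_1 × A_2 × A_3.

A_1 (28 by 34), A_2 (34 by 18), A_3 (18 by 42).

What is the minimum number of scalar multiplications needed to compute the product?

Order (A_1 × (A_2 × A_3)): (A_2 × A_3): 34×18 by 18×42 → 34×42, cost 34·18·42 = 25704; (A_1 × (A_2 × A_3)): 28×34 by 34×42 → 28×42, cost 28·34·42 = 39984; cumulative 65688. Total 65688.
Order ((A_1 × A_2) × A_3): (A_1 × A_2): 28×34 by 34×18 → 28×18, cost 28·34·18 = 17136; ((A_1 × A_2) × A_3): 28×18 by 18×42 → 28×42, cost 28·18·42 = 21168; cumulative 38304. Total 38304.
Minimum: 38304.

38304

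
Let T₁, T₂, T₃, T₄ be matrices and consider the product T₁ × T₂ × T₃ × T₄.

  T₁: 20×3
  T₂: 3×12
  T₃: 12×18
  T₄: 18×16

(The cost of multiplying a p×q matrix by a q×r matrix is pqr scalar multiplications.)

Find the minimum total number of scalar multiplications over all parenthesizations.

Adjacent pairs: T₁T₂ = 20·3·12 = 720; T₂T₃ = 3·12·18 = 648; T₃T₄ = 12·18·16 = 3456.
Length 3: T₁..T₃: k=1: 0+648+20·3·18=1728; k=2: 720+0+20·12·18=5040 → min 1728 | T₂..T₄: k=2: 0+3456+3·12·16=4032; k=3: 648+0+3·18·16=1512 → min 1512.
Length 4: T₁..T₄: k=1: 0+1512+20·3·16=2472; k=2: 720+3456+20·12·16=8016; k=3: 1728+0+20·18·16=7488 → min 2472.
Optimal order: (T₁ × ((T₂ × T₃) × T₄)) with cost 2472.

2472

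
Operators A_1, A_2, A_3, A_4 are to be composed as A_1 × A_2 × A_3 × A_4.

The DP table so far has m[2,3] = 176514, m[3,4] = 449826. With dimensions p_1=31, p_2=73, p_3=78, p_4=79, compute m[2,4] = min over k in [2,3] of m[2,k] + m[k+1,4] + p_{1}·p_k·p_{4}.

m[2,4] = min over k∈[2,3] of m[2,k]+m[k+1,4]+p_{1}·p_k·p_{4}.
k=2: 0 + 449826 + 31·73·79 = 628603; k=3: 176514 + 0 + 31·78·79 = 367536.
Minimum: 367536 at k=3.

367536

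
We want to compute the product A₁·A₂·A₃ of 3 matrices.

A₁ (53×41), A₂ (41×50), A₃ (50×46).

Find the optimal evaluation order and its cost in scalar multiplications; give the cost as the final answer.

194258

(A₁·(A₂·A₃)): cost 194258.
((A₁·A₂)·A₃): cost 230550.
Optimal: (A₁·(A₂·A₃)) with cost 194258.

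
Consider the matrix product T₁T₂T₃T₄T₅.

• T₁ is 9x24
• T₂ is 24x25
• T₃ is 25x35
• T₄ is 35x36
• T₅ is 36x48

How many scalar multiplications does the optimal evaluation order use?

Adjacent pairs: T₁T₂ = 9·24·25 = 5400; T₂T₃ = 24·25·35 = 21000; T₃T₄ = 25·35·36 = 31500; T₄T₅ = 35·36·48 = 60480.
Length 3: T₁..T₃: k=1: 0+21000+9·24·35=28560; k=2: 5400+0+9·25·35=13275 → min 13275 | T₂..T₄: k=2: 0+31500+24·25·36=53100; k=3: 21000+0+24·35·36=51240 → min 51240 | T₃..T₅: k=3: 0+60480+25·35·48=102480; k=4: 31500+0+25·36·48=74700 → min 74700.
Length 4: T₁..T₄: k=1: 0+51240+9·24·36=59016; k=2: 5400+31500+9·25·36=45000; k=3: 13275+0+9·35·36=24615 → min 24615 | T₂..T₅: k=2: 0+74700+24·25·48=103500; k=3: 21000+60480+24·35·48=121800; k=4: 51240+0+24·36·48=92712 → min 92712.
Length 5: T₁..T₅: k=1: 0+92712+9·24·48=103080; k=2: 5400+74700+9·25·48=90900; k=3: 13275+60480+9·35·48=88875; k=4: 24615+0+9·36·48=40167 → min 40167.
Optimal order: ((((T₁T₂)T₃)T₄)T₅) with cost 40167.

40167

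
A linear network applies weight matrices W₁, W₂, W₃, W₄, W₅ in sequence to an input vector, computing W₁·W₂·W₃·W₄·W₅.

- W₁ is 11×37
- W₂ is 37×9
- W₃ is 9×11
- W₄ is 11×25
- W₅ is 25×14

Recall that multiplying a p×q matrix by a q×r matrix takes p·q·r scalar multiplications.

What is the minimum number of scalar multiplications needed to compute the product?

Adjacent pairs: W₁W₂ = 11·37·9 = 3663; W₂W₃ = 37·9·11 = 3663; W₃W₄ = 9·11·25 = 2475; W₄W₅ = 11·25·14 = 3850.
Length 3: W₁..W₃: k=1: 0+3663+11·37·11=8140; k=2: 3663+0+11·9·11=4752 → min 4752 | W₂..W₄: k=2: 0+2475+37·9·25=10800; k=3: 3663+0+37·11·25=13838 → min 10800 | W₃..W₅: k=3: 0+3850+9·11·14=5236; k=4: 2475+0+9·25·14=5625 → min 5236.
Length 4: W₁..W₄: k=1: 0+10800+11·37·25=20975; k=2: 3663+2475+11·9·25=8613; k=3: 4752+0+11·11·25=7777 → min 7777 | W₂..W₅: k=2: 0+5236+37·9·14=9898; k=3: 3663+3850+37·11·14=13211; k=4: 10800+0+37·25·14=23750 → min 9898.
Length 5: W₁..W₅: k=1: 0+9898+11·37·14=15596; k=2: 3663+5236+11·9·14=10285; k=3: 4752+3850+11·11·14=10296; k=4: 7777+0+11·25·14=11627 → min 10285.
Optimal order: ((W₁·W₂)·(W₃·(W₄·W₅))) with cost 10285.

10285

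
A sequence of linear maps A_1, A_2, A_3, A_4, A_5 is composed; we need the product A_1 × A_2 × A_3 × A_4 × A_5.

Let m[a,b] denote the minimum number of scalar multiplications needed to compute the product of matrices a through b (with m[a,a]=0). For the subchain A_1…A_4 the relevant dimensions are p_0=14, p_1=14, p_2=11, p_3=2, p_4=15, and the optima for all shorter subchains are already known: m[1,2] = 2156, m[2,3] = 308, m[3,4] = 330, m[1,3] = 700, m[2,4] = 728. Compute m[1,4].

1120

m[1,4] = min over k∈[1,3] of m[1,k]+m[k+1,4]+p_{0}·p_k·p_{4}.
k=1: 0 + 728 + 14·14·15 = 3668; k=2: 2156 + 330 + 14·11·15 = 4796; k=3: 700 + 0 + 14·2·15 = 1120.
Minimum: 1120 at k=3.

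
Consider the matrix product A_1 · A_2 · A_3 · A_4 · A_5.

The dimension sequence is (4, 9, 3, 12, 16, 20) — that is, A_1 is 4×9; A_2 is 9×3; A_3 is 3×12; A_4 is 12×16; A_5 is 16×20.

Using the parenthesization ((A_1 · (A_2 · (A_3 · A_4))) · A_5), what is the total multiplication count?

2864

(A_3 · A_4): 3×12 by 12×16 → 3×16, cost 3·12·16 = 576
(A_2 · (A_3 · A_4)): 9×3 by 3×16 → 9×16, cost 9·3·16 = 432; cumulative 1008
(A_1 · (A_2 · (A_3 · A_4))): 4×9 by 9×16 → 4×16, cost 4·9·16 = 576; cumulative 1584
((A_1 · (A_2 · (A_3 · A_4))) · A_5): 4×16 by 16×20 → 4×20, cost 4·16·20 = 1280; cumulative 2864
Total: 2864 scalar multiplications.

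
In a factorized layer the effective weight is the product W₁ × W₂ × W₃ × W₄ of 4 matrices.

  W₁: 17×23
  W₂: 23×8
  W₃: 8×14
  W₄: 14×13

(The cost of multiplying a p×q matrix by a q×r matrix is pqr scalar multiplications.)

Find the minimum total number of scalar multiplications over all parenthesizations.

6352

Adjacent pairs: W₁W₂ = 17·23·8 = 3128; W₂W₃ = 23·8·14 = 2576; W₃W₄ = 8·14·13 = 1456.
Length 3: W₁..W₃: k=1: 0+2576+17·23·14=8050; k=2: 3128+0+17·8·14=5032 → min 5032 | W₂..W₄: k=2: 0+1456+23·8·13=3848; k=3: 2576+0+23·14·13=6762 → min 3848.
Length 4: W₁..W₄: k=1: 0+3848+17·23·13=8931; k=2: 3128+1456+17·8·13=6352; k=3: 5032+0+17·14·13=8126 → min 6352.
Optimal order: ((W₁ × W₂) × (W₃ × W₄)) with cost 6352.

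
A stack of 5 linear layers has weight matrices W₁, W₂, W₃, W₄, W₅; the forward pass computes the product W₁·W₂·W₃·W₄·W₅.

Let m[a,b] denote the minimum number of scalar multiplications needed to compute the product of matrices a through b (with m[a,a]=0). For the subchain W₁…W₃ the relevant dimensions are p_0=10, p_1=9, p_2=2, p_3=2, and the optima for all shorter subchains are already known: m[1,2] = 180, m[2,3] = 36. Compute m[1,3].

m[1,3] = min over k∈[1,2] of m[1,k]+m[k+1,3]+p_{0}·p_k·p_{3}.
k=1: 0 + 36 + 10·9·2 = 216; k=2: 180 + 0 + 10·2·2 = 220.
Minimum: 216 at k=1.

216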